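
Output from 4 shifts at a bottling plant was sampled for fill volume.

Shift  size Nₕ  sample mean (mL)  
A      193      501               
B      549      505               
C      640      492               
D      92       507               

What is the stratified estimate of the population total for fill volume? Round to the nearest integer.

735462

A: 193·501 = 96693
B: 549·505 = 277245
C: 640·492 = 314880
D: 92·507 = 46644
τ̂ = Σ Nₕx̄ₕ = 735462.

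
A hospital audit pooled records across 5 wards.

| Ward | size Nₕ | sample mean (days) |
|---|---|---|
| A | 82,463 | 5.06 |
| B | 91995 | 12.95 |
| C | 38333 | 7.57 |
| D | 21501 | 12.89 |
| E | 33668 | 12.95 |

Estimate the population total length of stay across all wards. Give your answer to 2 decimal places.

Estimate total by summing Nₕ·x̄ₕ over strata.
82463·5.06 + 91995·12.95 + 38333·7.57 + 21501·12.89 + 33668·12.95 = 417262.78 + 1191335.25 + 290180.81 + 277147.89 + 436000.6 = 2611927.33.

2611927.33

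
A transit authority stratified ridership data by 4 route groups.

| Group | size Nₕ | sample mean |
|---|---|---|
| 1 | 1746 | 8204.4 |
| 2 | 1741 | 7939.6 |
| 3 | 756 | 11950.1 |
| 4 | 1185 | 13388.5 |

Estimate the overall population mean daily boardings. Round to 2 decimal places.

N = 1746 + 1741 + 756 + 1185 = 5428.
The stratified mean weights each stratum mean by its population share Nₕ/N.
Σ Nₕx̄ₕ = 1746·8204.4 + 1741·7939.6 + 756·11950.1 + 1185·13388.5 = 14324882.4 + 13822843.6 + 9034275.6 + 15865372.5 = 53047374.1.
Divide by N: 53047374.1 / 5428 = 9772.9134... → 9772.91.

9772.91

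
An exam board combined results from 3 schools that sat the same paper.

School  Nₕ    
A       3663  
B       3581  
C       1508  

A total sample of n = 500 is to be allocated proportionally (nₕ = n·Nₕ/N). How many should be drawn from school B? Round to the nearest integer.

205

N = 3663 + 3581 + 1508 = 8752.
n_B = 500·3581/8752 = 204.582... → 205.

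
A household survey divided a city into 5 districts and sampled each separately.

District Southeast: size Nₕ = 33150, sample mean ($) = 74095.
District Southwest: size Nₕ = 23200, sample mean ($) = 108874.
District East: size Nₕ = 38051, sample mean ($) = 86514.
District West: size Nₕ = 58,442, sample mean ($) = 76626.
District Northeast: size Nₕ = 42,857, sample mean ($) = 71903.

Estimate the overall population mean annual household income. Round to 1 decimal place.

N = 195700; weights Wₕ = Nₕ/N = (0.1694, 0.1185, 0.1944, 0.2986, 0.2190).
x̄_st = Σ Wₕ·x̄ₕ = 0.1694·74095 + 0.1185·108874 + 0.1944·86514 + 0.2986·76626 + 0.2190·71903 ≈ 80908.502...
→ 80908.5.

80908.5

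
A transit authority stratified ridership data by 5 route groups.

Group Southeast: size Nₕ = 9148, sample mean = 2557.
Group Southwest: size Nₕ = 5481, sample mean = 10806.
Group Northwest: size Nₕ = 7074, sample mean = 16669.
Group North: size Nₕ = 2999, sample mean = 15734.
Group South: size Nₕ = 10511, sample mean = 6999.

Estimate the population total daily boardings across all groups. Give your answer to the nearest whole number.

Southeast: 9148·2557 = 23391436
Southwest: 5481·10806 = 59227686
Northwest: 7074·16669 = 117916506
North: 2999·15734 = 47186266
South: 10511·6999 = 73566489
τ̂ = Σ Nₕx̄ₕ = 321288383.

321288383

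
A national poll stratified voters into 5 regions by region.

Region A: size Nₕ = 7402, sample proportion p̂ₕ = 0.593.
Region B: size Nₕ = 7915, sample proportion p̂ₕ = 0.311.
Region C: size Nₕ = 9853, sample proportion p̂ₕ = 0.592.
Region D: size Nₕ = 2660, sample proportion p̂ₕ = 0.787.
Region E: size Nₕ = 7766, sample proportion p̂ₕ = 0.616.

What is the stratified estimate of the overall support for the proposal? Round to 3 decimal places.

Wₕ = Nₕ/N with N = 35596: 0.2079, 0.2224, 0.2768, 0.0747, 0.2182.
p̂_st = 0.2079·0.593 + 0.2224·0.311 + 0.2768·0.592 + 0.0747·0.787 + 0.2182·0.616 ≈ 0.54953... → 0.550.

0.550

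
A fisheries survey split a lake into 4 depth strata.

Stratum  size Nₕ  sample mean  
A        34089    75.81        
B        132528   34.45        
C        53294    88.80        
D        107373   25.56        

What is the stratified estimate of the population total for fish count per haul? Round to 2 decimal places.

14626837.77

Population total = Σ Nₕ·x̄ₕ (each stratum's size times its mean).
34089·75.81 + 132528·34.45 + 53294·88.80 + 107373·25.56 = 2584287.09 + 4565589.6 + 4732507.2 + 2744453.88 = 14626837.77.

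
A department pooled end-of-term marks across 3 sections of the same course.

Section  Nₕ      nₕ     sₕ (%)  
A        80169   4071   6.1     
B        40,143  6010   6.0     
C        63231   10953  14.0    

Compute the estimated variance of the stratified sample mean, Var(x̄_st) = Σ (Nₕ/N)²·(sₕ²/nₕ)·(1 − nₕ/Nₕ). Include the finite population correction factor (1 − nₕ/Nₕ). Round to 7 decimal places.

N = 183543; Wₕ = Nₕ/N.
section A: (80169/183543)²·6.1²/4071·(1 − 4071/80169) = 0.0016552463
section B: (40143/183543)²·6.0²/6010·(1 − 6010/40143) = 0.0002436333
section C: (63231/183543)²·14.0²/10953·(1 − 10953/63231) = 0.0017558861
Sum = 0.0036547657 → 0.0036548.

0.0036548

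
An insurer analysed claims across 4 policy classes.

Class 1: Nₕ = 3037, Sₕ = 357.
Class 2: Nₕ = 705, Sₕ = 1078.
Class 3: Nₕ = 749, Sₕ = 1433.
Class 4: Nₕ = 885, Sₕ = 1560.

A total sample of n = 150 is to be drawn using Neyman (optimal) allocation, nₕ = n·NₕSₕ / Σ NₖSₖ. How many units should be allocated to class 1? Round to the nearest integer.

38

1: NₕSₕ = 3037·357 = 1084209
2: NₕSₕ = 705·1078 = 759990
3: NₕSₕ = 749·1433 = 1073317
4: NₕSₕ = 885·1560 = 1380600
Σ NₕSₕ = 4298116.
n_1 = 150·1084209/4298116 = 37.838... → 38.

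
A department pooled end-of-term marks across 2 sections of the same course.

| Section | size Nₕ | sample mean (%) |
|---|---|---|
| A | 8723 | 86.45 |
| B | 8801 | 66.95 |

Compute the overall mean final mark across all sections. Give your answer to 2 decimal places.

76.66

x̄_st = (Σ Nₕx̄ₕ) / (Σ Nₕ) = (8723·86.45 + 8801·66.95) / 17524
= 1343330.3 / 17524 = 76.6566... → 76.66.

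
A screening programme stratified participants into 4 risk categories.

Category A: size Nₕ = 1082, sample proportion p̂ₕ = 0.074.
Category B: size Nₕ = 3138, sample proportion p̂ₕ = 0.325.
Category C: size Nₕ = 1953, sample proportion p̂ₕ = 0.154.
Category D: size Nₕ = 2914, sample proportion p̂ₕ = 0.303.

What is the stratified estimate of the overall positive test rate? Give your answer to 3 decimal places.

0.251

Wₕ = Nₕ/N with N = 9087: 0.1191, 0.3453, 0.2149, 0.3207.
p̂_st = 0.1191·0.074 + 0.3453·0.325 + 0.2149·0.154 + 0.3207·0.303 ≈ 0.25131... → 0.251.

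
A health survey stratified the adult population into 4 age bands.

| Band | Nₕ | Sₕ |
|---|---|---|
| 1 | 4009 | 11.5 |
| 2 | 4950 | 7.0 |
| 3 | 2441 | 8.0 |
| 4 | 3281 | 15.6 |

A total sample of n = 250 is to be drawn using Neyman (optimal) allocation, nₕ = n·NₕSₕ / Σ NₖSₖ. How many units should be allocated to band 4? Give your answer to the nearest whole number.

Σ NₕSₕ = 4009·11.5 + 4950·7.0 + 2441·8.0 + 3281·15.6 = 151465.1.
Share for 4: 51183.6/151465.1 = 0.33792.
n_4 = 250 × 0.33792 = 84.481... → 84.

84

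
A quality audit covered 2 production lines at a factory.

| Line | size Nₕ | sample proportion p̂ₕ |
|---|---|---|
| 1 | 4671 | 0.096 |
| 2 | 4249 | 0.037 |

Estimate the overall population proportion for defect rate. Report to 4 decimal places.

Wₕ = Nₕ/N with N = 8920: 0.5237, 0.4763.
p̂_st = 0.5237·0.096 + 0.4763·0.037 ≈ 0.067896... → 0.0679.

0.0679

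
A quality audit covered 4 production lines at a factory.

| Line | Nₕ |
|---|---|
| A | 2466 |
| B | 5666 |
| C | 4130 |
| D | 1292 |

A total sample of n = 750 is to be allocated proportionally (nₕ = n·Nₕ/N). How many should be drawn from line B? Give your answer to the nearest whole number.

Share of line B = 5666/13554 = 0.41803.
Allocate 750 × 0.41803 = 313.524... → 314.

314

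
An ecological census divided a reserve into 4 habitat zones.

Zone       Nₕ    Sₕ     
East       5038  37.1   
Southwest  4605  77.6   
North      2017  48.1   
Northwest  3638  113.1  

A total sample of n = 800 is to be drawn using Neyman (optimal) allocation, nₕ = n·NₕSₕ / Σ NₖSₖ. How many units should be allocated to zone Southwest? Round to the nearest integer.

272

East: NₕSₕ = 5038·37.1 = 186909.8
Southwest: NₕSₕ = 4605·77.6 = 357348
North: NₕSₕ = 2017·48.1 = 97017.7
Northwest: NₕSₕ = 3638·113.1 = 411457.8
Σ NₕSₕ = 1052733.3.
n_Southwest = 800·357348/1052733.3 = 271.558... → 272.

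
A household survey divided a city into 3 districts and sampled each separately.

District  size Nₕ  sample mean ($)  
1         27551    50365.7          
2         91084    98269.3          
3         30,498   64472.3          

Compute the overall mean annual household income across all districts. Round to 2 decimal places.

82507.98

N = 27551 + 91084 + 30498 = 149133.
Weight each subgroup mean by Nₕ/N and sum.
Σ Nₕx̄ₕ = 27551·50365.7 + 91084·98269.3 + 30498·64472.3 = 1387625400.7 + 8950760921.2 + 1966276205.4 = 12304662527.3.
Divide by N: 12304662527.3 / 149133 = 82507.9796... → 82507.98.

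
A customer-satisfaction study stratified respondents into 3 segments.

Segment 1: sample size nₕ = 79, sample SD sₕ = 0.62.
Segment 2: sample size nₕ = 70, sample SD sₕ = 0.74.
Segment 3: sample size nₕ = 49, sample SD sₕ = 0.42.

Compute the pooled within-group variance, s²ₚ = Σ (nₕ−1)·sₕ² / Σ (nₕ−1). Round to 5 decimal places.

Degrees of freedom: 78 + 69 + 48 = 195.
Σ(nₕ−1)sₕ² = 78·0.3844 + 69·0.5476 + 48·0.1764 = 76.2348.
s²ₚ = 76.2348 / 195 = 0.3909477... → 0.39095.

0.39095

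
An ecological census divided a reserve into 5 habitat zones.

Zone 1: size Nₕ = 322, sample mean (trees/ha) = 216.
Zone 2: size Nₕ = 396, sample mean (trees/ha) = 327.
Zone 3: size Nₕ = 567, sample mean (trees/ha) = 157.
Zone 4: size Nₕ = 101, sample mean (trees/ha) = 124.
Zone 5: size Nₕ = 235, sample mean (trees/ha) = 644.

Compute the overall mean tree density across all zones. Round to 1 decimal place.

278.8

x̄_st = (Σ Nₕx̄ₕ) / (Σ Nₕ) = (322·216 + 396·327 + 567·157 + 101·124 + 235·644) / 1621
= 451927 / 1621 = 278.795... → 278.8.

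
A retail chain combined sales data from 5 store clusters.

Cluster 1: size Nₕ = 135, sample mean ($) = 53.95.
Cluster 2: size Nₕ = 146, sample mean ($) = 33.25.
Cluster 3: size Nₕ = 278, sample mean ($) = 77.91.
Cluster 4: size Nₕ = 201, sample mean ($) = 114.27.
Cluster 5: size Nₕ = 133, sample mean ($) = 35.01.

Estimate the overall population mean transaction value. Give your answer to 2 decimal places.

68.78

N = 135 + 146 + 278 + 201 + 133 = 893.
Overall mean = Σ (Nₕ/N)·x̄ₕ — weight by population share, not a simple average.
Σ Nₕx̄ₕ = 135·53.95 + 146·33.25 + 278·77.91 + 201·114.27 + 133·35.01 = 7283.25 + 4854.5 + 21658.98 + 22968.27 + 4656.33 = 61421.33.
Divide by N: 61421.33 / 893 = 68.7809... → 68.78.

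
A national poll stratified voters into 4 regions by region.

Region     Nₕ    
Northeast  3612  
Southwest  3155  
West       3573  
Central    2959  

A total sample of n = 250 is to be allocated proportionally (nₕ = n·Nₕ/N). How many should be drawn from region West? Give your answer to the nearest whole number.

N = 3612 + 3155 + 3573 + 2959 = 13299.
n_West = 250·3573/13299 = 67.167... → 67.

67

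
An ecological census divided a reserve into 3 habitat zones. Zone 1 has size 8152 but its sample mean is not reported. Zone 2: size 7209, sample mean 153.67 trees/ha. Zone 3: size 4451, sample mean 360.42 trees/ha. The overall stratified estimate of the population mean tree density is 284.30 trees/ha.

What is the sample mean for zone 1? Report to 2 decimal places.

358.26

Σ Nₕx̄ₕ = N·μ, so 8152·x̄_1 = 19812·284.30 − (7209·153.67 + 4451·360.42).
= 5632551.6 − 2712036.45 = 2920515.15.
x̄_1 = 2920515.15 / 8152 = 358.2575... → 358.26.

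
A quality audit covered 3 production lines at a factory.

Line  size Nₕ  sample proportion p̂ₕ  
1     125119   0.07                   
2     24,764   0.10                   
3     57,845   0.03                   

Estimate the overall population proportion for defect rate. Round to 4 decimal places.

Wₕ = Nₕ/N with N = 207728: 0.6023, 0.1192, 0.2785.
p̂_st = 0.6023·0.07 + 0.1192·0.10 + 0.2785·0.03 ≈ 0.062438... → 0.0624.

0.0624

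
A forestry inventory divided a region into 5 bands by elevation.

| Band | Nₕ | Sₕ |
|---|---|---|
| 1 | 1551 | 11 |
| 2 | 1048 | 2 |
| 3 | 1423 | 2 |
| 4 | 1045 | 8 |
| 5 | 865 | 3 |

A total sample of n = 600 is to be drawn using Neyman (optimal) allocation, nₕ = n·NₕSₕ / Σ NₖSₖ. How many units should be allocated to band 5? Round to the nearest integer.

Σ NₕSₕ = 1551·11 + 1048·2 + 1423·2 + 1045·8 + 865·3 = 32958.
Share for 5: 2595/32958 = 0.07874.
n_5 = 600 × 0.07874 = 47.242... → 47.

47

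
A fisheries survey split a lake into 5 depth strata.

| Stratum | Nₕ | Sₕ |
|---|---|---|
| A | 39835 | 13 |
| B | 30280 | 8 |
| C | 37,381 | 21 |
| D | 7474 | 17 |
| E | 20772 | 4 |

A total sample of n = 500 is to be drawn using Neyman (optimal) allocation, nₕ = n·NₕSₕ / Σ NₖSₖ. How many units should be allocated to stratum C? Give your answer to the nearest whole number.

224

A: NₕSₕ = 39835·13 = 517855
B: NₕSₕ = 30280·8 = 242240
C: NₕSₕ = 37381·21 = 785001
D: NₕSₕ = 7474·17 = 127058
E: NₕSₕ = 20772·4 = 83088
Σ NₕSₕ = 1755242.
n_C = 500·785001/1755242 = 223.616... → 224.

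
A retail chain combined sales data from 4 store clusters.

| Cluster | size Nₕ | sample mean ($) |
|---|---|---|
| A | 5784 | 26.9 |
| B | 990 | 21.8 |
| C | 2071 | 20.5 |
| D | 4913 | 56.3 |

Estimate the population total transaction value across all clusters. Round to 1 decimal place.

496229.0

A: 5784·26.9 = 155589.6
B: 990·21.8 = 21582
C: 2071·20.5 = 42455.5
D: 4913·56.3 = 276601.9
τ̂ = Σ Nₕx̄ₕ = 496229.0.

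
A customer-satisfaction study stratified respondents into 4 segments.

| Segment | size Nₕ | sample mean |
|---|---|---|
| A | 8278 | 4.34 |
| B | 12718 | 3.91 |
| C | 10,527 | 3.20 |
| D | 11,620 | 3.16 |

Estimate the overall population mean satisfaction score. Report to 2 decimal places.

x̄_st = (Σ Nₕx̄ₕ) / (Σ Nₕ) = (8278·4.34 + 12718·3.91 + 10527·3.20 + 11620·3.16) / 43143
= 156059.5 / 43143 = 3.6173... → 3.62.

3.62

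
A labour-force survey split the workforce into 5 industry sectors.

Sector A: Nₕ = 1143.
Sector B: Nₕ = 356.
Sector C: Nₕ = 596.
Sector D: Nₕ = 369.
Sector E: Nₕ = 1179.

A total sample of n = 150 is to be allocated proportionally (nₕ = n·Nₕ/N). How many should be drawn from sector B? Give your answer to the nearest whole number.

N = 1143 + 356 + 596 + 369 + 1179 = 3643.
n_B = 150·356/3643 = 14.658... → 15.

15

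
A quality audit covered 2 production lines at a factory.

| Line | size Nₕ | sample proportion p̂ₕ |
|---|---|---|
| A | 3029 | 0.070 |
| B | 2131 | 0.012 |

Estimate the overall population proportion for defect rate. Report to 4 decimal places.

0.0460

Wₕ = Nₕ/N with N = 5160: 0.5870, 0.4130.
p̂_st = 0.5870·0.070 + 0.4130·0.012 ≈ 0.046047... → 0.0460.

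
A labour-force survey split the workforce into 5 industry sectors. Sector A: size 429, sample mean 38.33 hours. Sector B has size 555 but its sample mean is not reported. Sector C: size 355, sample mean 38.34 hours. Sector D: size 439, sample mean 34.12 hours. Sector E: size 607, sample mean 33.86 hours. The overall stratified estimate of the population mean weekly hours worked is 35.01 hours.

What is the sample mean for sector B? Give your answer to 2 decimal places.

N = 429 + 555 + 355 + 439 + 607 = 2385.
Overall total = μ·N = 35.01·2385 = 83498.85.
Subtract the known strata: 429·38.33 + 355·38.34 + 439·34.12 + 607·33.86 = 65585.97.
Remaining total for sector B: 83498.85 − 65585.97 = 17912.88.
Divide by its size: 17912.88 / 555 = 32.2755... → 32.28.

32.28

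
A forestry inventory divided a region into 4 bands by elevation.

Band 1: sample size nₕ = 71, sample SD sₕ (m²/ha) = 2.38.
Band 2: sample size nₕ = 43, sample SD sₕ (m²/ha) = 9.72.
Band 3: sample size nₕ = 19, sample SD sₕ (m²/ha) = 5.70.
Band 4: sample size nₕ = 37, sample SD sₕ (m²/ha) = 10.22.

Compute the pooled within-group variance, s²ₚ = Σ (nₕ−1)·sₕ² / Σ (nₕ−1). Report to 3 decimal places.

52.467

Degrees of freedom: 70 + 42 + 18 + 36 = 166.
Σ(nₕ−1)sₕ² = 70·5.6644 + 42·94.4784 + 18·32.49 + 36·104.4484 = 8709.5632.
s²ₚ = 8709.5632 / 166 = 52.46725... → 52.467.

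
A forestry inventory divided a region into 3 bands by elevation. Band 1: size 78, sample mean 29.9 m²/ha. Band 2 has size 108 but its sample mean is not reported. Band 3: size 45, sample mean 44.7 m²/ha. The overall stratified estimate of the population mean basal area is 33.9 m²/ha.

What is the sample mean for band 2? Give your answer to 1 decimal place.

32.3

Σ Nₕx̄ₕ = N·μ, so 108·x̄_2 = 231·33.9 − (78·29.9 + 45·44.7).
= 7830.9 − 4343.7 = 3487.2.
x̄_2 = 3487.2 / 108 = 32.289... → 32.3.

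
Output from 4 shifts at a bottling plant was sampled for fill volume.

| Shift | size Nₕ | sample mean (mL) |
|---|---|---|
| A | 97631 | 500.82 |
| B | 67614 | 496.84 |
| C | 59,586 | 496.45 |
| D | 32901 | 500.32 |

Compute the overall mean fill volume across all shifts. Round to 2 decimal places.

N = 97631 + 67614 + 59586 + 32901 = 257732.
Weight each subgroup mean by Nₕ/N and sum.
Σ Nₕx̄ₕ = 97631·500.82 + 67614·496.84 + 59586·496.45 + 32901·500.32 = 48895557.42 + 33593339.76 + 29581469.7 + 16461028.32 = 128531395.2.
Divide by N: 128531395.2 / 257732 = 498.7017... → 498.70.

498.70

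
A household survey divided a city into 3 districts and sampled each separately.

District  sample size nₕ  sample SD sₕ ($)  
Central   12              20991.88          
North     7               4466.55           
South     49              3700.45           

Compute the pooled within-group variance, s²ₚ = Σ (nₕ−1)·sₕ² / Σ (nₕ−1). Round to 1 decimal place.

Central: (12−1)·20991.88² = 11·440659025.9344 = 4847249285.2784
North: (7−1)·4466.55² = 6·19950068.9025 = 119700413.415
South: (49−1)·3700.45² = 48·13693330.2025 = 657279849.72
Numerator = 5624229548.4134; denominator = Σ(nₕ−1) = 65.
s²ₚ = 5624229548.4134/65 = 86526608.437... → 86526608.4.

86526608.4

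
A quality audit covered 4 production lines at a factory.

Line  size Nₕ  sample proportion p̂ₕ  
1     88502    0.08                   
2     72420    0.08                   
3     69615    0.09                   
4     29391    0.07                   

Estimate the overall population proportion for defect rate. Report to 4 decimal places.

0.0815

N = 88502 + 72420 + 69615 + 29391 = 259928.
Overall proportion = Σ (Nₕ/N)·p̂ₕ.
Σ Nₕp̂ₕ = 7080.16 + 5793.6 + 6265.35 + 2057.37 = 21196.48.
21196.48 / 259928 = 0.081548... → 0.0815.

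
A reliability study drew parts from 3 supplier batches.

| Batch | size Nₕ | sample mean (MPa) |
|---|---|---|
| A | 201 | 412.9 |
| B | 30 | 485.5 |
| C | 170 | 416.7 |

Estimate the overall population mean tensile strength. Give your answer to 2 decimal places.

N = 201 + 30 + 170 = 401.
Overall mean = Σ (Nₕ/N)·x̄ₕ — weight by population share, not a simple average.
Σ Nₕx̄ₕ = 201·412.9 + 30·485.5 + 170·416.7 = 82992.9 + 14565 + 70839 = 168396.9.
Divide by N: 168396.9 / 401 = 419.9424... → 419.94.

419.94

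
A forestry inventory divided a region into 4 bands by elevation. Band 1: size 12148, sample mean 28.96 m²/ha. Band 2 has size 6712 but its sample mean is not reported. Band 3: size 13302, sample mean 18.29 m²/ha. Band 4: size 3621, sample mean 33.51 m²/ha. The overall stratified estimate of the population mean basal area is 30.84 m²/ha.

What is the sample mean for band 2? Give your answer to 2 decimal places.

57.67

Σ Nₕx̄ₕ = N·μ, so 6712·x̄_2 = 35783·30.84 − (12148·28.96 + 13302·18.29 + 3621·33.51).
= 1103547.72 − 716439.37 = 387108.35.
x̄_2 = 387108.35 / 6712 = 57.6741... → 57.67.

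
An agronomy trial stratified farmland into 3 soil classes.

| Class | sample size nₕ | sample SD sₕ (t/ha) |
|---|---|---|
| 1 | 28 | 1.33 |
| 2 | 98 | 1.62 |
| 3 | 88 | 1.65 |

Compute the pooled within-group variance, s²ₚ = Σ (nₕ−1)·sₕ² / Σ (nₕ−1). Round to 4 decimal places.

2.5554

Degrees of freedom: 27 + 97 + 87 = 211.
Σ(nₕ−1)sₕ² = 27·1.7689 + 97·2.6244 + 87·2.7225 = 539.1846.
s²ₚ = 539.1846 / 211 = 2.555377... → 2.5554.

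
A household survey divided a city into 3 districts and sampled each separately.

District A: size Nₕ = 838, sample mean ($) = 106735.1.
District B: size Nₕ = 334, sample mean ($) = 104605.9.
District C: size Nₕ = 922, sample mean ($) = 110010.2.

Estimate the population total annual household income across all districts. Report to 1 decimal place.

225811788.8

Estimate total by summing Nₕ·x̄ₕ over strata.
838·106735.1 + 334·104605.9 + 922·110010.2 = 89444013.8 + 34938370.6 + 101429404.4 = 225811788.8.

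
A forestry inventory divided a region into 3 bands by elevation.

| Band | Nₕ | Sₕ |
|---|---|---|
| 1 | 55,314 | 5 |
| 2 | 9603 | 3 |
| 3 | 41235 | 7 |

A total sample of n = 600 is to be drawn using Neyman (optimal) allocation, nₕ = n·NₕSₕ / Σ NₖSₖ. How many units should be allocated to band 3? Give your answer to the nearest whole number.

Σ NₕSₕ = 55314·5 + 9603·3 + 41235·7 = 594024.
Share for 3: 288645/594024 = 0.48591.
n_3 = 600 × 0.48591 = 291.549... → 292.

292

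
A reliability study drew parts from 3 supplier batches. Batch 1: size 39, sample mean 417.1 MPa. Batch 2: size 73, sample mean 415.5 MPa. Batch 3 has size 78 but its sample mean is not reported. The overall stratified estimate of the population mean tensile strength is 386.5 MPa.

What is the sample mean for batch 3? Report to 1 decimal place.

N = 39 + 73 + 78 = 190.
Overall total = μ·N = 386.5·190 = 73435.
Subtract the known strata: 39·417.1 + 73·415.5 = 46598.4.
Remaining total for batch 3: 73435 − 46598.4 = 26836.6.
Divide by its size: 26836.6 / 78 = 344.059... → 344.1.

344.1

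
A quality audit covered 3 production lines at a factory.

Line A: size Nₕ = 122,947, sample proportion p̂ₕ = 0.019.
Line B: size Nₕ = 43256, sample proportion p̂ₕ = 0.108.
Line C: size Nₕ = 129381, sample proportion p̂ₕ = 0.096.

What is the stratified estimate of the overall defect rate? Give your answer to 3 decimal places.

Wₕ = Nₕ/N with N = 295584: 0.4159, 0.1463, 0.4377.
p̂_st = 0.4159·0.019 + 0.1463·0.108 + 0.4377·0.096 ≈ 0.06573... → 0.066.

0.066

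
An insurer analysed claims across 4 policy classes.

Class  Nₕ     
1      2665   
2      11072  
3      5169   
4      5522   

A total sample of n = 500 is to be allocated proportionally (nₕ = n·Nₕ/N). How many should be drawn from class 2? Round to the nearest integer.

227

Share of class 2 = 11072/24428 = 0.45325.
Allocate 500 × 0.45325 = 226.625... → 227.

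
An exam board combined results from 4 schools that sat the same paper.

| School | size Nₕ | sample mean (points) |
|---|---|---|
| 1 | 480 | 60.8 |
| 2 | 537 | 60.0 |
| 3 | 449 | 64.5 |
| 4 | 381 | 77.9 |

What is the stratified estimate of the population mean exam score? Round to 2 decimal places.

64.99

x̄_st = (Σ Nₕx̄ₕ) / (Σ Nₕ) = (480·60.8 + 537·60.0 + 449·64.5 + 381·77.9) / 1847
= 120044.4 / 1847 = 64.9943... → 64.99.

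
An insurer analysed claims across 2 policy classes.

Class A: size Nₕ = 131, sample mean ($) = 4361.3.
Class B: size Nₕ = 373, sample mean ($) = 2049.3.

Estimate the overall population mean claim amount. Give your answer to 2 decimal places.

2650.24

x̄_st = (Σ Nₕx̄ₕ) / (Σ Nₕ) = (131·4361.3 + 373·2049.3) / 504
= 1335719.2 / 504 = 2650.2365... → 2650.24.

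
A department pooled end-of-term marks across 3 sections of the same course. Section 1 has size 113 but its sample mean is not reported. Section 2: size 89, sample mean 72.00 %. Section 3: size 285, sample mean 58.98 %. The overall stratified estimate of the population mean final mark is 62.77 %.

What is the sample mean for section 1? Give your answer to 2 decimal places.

Σ Nₕx̄ₕ = N·μ, so 113·x̄_1 = 487·62.77 − (89·72.00 + 285·58.98).
= 30568.99 − 23217.3 = 7351.69.
x̄_1 = 7351.69 / 113 = 65.0592... → 65.06.

65.06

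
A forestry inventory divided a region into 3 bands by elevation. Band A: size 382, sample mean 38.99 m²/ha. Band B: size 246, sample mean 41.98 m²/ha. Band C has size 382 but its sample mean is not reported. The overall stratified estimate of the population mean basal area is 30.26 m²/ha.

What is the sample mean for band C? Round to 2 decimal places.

Σ Nₕx̄ₕ = N·μ, so 382·x̄_C = 1010·30.26 − (382·38.99 + 246·41.98).
= 30562.6 − 25221.26 = 5341.34.
x̄_C = 5341.34 / 382 = 13.9826... → 13.98.

13.98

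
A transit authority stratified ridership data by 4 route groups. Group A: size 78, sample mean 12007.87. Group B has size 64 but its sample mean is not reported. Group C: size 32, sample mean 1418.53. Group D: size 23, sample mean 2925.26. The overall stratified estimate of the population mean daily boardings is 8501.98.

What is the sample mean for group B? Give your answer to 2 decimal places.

9775.04

Σ Nₕx̄ₕ = N·μ, so 64·x̄_B = 197·8501.98 − (78·12007.87 + 32·1418.53 + 23·2925.26).
= 1674890.06 − 1049287.8 = 625602.26.
x̄_B = 625602.26 / 64 = 9775.0353... → 9775.04.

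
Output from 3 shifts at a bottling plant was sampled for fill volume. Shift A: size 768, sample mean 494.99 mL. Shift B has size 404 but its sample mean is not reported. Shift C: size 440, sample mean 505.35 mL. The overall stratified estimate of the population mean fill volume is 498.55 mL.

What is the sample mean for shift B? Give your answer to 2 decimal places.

497.91

N = 768 + 404 + 440 = 1612.
Overall total = μ·N = 498.55·1612 = 803662.6.
Subtract the known strata: 768·494.99 + 440·505.35 = 602506.32.
Remaining total for shift B: 803662.6 − 602506.32 = 201156.28.
Divide by its size: 201156.28 / 404 = 497.9116... → 497.91.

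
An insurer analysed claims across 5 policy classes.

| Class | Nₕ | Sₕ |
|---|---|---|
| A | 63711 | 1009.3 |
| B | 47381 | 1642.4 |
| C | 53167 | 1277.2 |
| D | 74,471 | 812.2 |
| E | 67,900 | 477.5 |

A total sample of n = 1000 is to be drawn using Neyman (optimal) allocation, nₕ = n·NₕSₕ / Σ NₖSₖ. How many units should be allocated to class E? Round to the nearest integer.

A: NₕSₕ = 63711·1009.3 = 64303512.3
B: NₕSₕ = 47381·1642.4 = 77818554.4
C: NₕSₕ = 53167·1277.2 = 67904892.4
D: NₕSₕ = 74471·812.2 = 60485346.2
E: NₕSₕ = 67900·477.5 = 32422250
Σ NₕSₕ = 302934555.3.
n_E = 1000·32422250/302934555.3 = 107.027... → 107.

107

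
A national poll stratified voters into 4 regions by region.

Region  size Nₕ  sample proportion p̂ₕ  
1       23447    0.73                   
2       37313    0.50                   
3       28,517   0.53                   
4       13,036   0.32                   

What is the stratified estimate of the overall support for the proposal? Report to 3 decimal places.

0.538

N = 23447 + 37313 + 28517 + 13036 = 102313.
Overall proportion = Σ (Nₕ/N)·p̂ₕ.
Σ Nₕp̂ₕ = 17116.31 + 18656.5 + 15114.01 + 4171.52 = 55058.34.
55058.34 / 102313 = 0.53814... → 0.538.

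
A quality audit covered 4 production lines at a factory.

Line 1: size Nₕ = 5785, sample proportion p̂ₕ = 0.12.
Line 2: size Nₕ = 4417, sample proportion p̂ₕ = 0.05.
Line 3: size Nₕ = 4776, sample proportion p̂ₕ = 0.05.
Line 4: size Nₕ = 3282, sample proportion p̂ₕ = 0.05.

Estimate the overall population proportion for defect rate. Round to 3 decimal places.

0.072

Wₕ = Nₕ/N with N = 18260: 0.3168, 0.2419, 0.2616, 0.1797.
p̂_st = 0.3168·0.12 + 0.2419·0.05 + 0.2616·0.05 + 0.1797·0.05 ≈ 0.07218... → 0.072.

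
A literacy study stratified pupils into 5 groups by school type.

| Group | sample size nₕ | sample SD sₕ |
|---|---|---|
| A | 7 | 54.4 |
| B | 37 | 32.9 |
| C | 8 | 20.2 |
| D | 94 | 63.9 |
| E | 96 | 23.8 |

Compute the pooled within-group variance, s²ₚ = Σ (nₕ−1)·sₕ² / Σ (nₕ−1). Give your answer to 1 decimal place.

A: (7−1)·54.4² = 6·2959.36 = 17756.16
B: (37−1)·32.9² = 36·1082.41 = 38966.76
C: (8−1)·20.2² = 7·408.04 = 2856.28
D: (94−1)·63.9² = 93·4083.21 = 379738.53
E: (96−1)·23.8² = 95·566.44 = 53811.8
Numerator = 493129.53; denominator = Σ(nₕ−1) = 237.
s²ₚ = 493129.53/237 = 2080.715... → 2080.7.

2080.7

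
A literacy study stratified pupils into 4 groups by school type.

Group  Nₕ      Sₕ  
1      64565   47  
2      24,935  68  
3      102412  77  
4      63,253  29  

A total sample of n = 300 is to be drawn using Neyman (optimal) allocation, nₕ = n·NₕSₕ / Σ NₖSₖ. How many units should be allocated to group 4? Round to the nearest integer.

Σ NₕSₕ = 64565·47 + 24935·68 + 102412·77 + 63253·29 = 14450196.
Share for 4: 1834337/14450196 = 0.12694.
n_4 = 300 × 0.12694 = 38.083... → 38.

38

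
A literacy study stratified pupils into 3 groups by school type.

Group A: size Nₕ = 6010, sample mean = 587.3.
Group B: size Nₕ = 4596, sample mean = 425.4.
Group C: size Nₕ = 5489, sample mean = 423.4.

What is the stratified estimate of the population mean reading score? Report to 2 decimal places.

485.17

x̄_st = (Σ Nₕx̄ₕ) / (Σ Nₕ) = (6010·587.3 + 4596·425.4 + 5489·423.4) / 16095
= 7808854 / 16095 = 485.1727... → 485.17.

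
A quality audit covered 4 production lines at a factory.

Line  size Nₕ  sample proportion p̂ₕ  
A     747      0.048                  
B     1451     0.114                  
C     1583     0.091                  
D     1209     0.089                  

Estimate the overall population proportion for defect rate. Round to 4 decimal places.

0.0908

N = 747 + 1451 + 1583 + 1209 = 4990.
Overall proportion = Σ (Nₕ/N)·p̂ₕ.
Σ Nₕp̂ₕ = 35.856 + 165.414 + 144.053 + 107.601 = 452.924.
452.924 / 4990 = 0.090766... → 0.0908.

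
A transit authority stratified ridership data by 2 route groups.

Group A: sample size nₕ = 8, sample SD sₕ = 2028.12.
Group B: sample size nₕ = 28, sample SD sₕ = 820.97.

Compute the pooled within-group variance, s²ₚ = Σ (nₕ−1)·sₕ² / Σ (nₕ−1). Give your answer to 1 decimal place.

1382078.6

A: (8−1)·2028.12² = 7·4113270.7344 = 28792895.1408
B: (28−1)·820.97² = 27·673991.7409 = 18197777.0043
Numerator = 46990672.1451; denominator = Σ(nₕ−1) = 34.
s²ₚ = 46990672.1451/34 = 1382078.593... → 1382078.6.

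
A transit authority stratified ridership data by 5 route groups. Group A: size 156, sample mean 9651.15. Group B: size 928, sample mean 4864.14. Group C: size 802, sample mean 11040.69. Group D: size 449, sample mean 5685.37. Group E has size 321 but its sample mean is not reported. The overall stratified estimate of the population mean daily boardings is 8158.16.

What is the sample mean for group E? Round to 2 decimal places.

Σ Nₕx̄ₕ = N·μ, so 321·x̄_E = 2656·8158.16 − (156·9651.15 + 928·4864.14 + 802·11040.69 + 449·5685.37).
= 21668072.96 − 17426865.83 = 4241207.13.
x̄_E = 4241207.13 / 321 = 13212.4833... → 13212.48.

13212.48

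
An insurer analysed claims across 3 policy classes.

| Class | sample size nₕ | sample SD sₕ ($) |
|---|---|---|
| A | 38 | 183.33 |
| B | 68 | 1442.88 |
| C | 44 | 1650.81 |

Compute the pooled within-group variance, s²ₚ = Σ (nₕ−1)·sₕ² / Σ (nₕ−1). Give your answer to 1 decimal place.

Degrees of freedom: 37 + 67 + 43 = 147.
Σ(nₕ−1)sₕ² = 37·33609.8889 + 67·2081902.6944 + 43·2725173.6561 = 257913513.6264.
s²ₚ = 257913513.6264 / 147 = 1754513.698... → 1754513.7.

1754513.7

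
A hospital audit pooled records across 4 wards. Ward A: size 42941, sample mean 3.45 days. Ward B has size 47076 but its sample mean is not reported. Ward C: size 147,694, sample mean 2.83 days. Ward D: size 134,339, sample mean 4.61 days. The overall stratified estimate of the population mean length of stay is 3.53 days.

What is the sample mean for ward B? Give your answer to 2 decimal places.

N = 42941 + 47076 + 147694 + 134339 = 372050.
Overall total = μ·N = 3.53·372050 = 1313336.5.
Subtract the known strata: 42941·3.45 + 147694·2.83 + 134339·4.61 = 1185423.26.
Remaining total for ward B: 1313336.5 − 1185423.26 = 127913.24.
Divide by its size: 127913.24 / 47076 = 2.7172... → 2.72.

2.72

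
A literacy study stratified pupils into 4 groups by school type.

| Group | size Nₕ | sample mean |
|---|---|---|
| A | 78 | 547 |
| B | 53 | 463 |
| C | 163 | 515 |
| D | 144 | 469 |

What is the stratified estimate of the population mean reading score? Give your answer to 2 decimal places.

N = 438; weights Wₕ = Nₕ/N = (0.1781, 0.1210, 0.3721, 0.3288).
x̄_st = Σ Wₕ·x̄ₕ = 0.1781·547 + 0.1210·463 + 0.3721·515 + 0.3288·469 ≈ 499.2831...
→ 499.28.

499.28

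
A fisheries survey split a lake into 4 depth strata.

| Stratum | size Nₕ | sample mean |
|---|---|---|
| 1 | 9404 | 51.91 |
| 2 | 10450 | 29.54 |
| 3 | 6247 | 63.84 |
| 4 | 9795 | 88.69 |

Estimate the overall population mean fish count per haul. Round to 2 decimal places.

N = 9404 + 10450 + 6247 + 9795 = 35896.
Overall mean = Σ (Nₕ/N)·x̄ₕ — weight by population share, not a simple average.
Σ Nₕx̄ₕ = 9404·51.91 + 10450·29.54 + 6247·63.84 + 9795·88.69 = 488161.64 + 308693 + 398808.48 + 868718.55 = 2064381.67.
Divide by N: 2064381.67 / 35896 = 57.5101... → 57.51.

57.51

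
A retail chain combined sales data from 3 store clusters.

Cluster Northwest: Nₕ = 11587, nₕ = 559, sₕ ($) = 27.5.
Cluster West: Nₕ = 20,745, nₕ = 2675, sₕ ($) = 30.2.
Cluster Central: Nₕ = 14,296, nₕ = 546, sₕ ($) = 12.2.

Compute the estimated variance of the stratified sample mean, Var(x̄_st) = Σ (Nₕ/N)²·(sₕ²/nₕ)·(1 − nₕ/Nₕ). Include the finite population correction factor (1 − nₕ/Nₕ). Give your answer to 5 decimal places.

0.16294

N = 46628; Wₕ = Nₕ/N.
cluster Northwest: (11587/46628)²·27.5²/559·(1 − 559/11587) = 0.07951110
cluster West: (20745/46628)²·30.2²/2675·(1 − 2675/20745) = 0.05878522
cluster Central: (14296/46628)²·12.2²/546·(1 − 546/14296) = 0.02464624
Sum = 0.16294256 → 0.16294.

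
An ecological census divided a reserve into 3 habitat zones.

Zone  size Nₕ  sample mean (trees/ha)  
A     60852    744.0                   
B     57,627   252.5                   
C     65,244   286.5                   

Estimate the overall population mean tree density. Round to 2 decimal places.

x̄_st = (Σ Nₕx̄ₕ) / (Σ Nₕ) = (60852·744.0 + 57627·252.5 + 65244·286.5) / 183723
= 78517111.5 / 183723 = 427.3668... → 427.37.

427.37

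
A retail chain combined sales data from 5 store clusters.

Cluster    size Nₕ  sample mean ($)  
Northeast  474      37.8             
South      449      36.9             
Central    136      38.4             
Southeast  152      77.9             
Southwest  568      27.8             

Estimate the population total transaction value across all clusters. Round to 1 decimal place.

Population total = Σ Nₕ·x̄ₕ (each stratum's size times its mean).
474·37.8 + 449·36.9 + 136·38.4 + 152·77.9 + 568·27.8 = 17917.2 + 16568.1 + 5222.4 + 11840.8 + 15790.4 = 67338.9.

67338.9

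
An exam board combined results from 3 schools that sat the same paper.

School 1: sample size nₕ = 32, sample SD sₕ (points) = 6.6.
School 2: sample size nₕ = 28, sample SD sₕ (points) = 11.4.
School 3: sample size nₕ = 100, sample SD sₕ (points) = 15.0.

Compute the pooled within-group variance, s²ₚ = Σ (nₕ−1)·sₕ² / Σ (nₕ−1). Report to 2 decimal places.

172.83

Degrees of freedom: 31 + 27 + 99 = 157.
Σ(nₕ−1)sₕ² = 31·43.56 + 27·129.96 + 99·225 = 27134.28.
s²ₚ = 27134.28 / 157 = 172.8298... → 172.83.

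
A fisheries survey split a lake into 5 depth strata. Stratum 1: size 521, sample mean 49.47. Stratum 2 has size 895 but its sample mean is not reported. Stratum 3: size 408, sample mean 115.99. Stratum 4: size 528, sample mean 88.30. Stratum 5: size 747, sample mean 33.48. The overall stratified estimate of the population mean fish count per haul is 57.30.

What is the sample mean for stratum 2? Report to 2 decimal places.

Σ Nₕx̄ₕ = N·μ, so 895·x̄_2 = 3099·57.30 − (521·49.47 + 408·115.99 + 528·88.30 + 747·33.48).
= 177572.7 − 144729.75 = 32842.95.
x̄_2 = 32842.95 / 895 = 36.6960... → 36.70.

36.70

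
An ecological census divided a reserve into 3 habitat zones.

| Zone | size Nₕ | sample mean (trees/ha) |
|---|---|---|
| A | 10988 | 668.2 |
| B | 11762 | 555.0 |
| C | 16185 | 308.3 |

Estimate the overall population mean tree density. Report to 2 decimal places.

x̄_st = (Σ Nₕx̄ₕ) / (Σ Nₕ) = (10988·668.2 + 11762·555.0 + 16185·308.3) / 38935
= 18859927.1 / 38935 = 484.3952... → 484.40.

484.40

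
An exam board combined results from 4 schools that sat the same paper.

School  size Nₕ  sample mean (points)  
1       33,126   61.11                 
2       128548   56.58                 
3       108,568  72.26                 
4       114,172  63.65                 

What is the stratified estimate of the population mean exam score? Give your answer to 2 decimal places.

N = 384414; weights Wₕ = Nₕ/N = (0.0862, 0.3344, 0.2824, 0.2970).
x̄_st = Σ Wₕ·x̄ₕ = 0.0862·61.11 + 0.3344·56.58 + 0.2824·72.26 + 0.2970·63.65 ≈ 63.4986...
→ 63.50.

63.50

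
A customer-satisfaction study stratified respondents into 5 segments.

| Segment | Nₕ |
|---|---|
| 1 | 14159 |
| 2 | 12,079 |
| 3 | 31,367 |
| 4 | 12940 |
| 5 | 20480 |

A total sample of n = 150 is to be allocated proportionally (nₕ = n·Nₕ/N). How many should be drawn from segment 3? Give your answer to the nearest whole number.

52

Share of segment 3 = 31367/91025 = 0.34460.
Allocate 150 × 0.34460 = 51.690... → 52.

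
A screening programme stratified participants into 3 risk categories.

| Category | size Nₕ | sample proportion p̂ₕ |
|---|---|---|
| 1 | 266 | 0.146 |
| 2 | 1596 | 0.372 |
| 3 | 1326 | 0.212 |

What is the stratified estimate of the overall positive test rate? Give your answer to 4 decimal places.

N = 266 + 1596 + 1326 = 3188.
Overall proportion = Σ (Nₕ/N)·p̂ₕ.
Σ Nₕp̂ₕ = 38.836 + 593.712 + 281.112 = 913.66.
913.66 / 3188 = 0.286593... → 0.2866.

0.2866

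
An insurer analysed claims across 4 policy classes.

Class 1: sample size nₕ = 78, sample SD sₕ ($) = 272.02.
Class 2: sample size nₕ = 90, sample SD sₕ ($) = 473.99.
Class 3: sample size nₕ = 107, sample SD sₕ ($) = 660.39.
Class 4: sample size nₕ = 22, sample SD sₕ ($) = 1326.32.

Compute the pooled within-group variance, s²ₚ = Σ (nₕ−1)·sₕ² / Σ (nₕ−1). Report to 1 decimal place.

Degrees of freedom: 77 + 89 + 106 + 21 = 293.
Σ(nₕ−1)sₕ² = 77·73994.8804 + 89·224666.5201 + 106·436114.9521 + 21·1759124.7424 = 108862730.5927.
s²ₚ = 108862730.5927 / 293 = 371545.156... → 371545.2.

371545.2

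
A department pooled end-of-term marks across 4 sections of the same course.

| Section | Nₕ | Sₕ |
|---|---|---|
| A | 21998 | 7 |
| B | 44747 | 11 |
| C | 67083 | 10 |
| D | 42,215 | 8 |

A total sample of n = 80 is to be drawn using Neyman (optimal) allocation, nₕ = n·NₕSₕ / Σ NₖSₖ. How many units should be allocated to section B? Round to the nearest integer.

24

A: NₕSₕ = 21998·7 = 153986
B: NₕSₕ = 44747·11 = 492217
C: NₕSₕ = 67083·10 = 670830
D: NₕSₕ = 42215·8 = 337720
Σ NₕSₕ = 1654753.
n_B = 80·492217/1654753 = 23.797... → 24.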